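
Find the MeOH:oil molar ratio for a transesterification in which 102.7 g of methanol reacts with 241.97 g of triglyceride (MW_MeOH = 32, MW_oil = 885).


Molar ratio = n_MeOH / n_oil = (MeOH/32) / (oil/885) = (MeOH * 885) / (32 * oil)
= (102.7 * 885) / (32 * 241.97)
= 11.7382

11.7382


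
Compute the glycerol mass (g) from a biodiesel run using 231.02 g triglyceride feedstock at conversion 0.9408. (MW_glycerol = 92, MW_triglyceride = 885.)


glycerol = oil * conv * (92/885)
= 231.02 * 0.9408 * 92 / 885
= 22.5939 g

22.5939 g


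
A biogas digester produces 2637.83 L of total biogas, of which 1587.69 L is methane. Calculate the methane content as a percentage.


CH4% = V_CH4 / V_total * 100
= 1587.69 / 2637.83 * 100
= 60.1892%

60.1892%


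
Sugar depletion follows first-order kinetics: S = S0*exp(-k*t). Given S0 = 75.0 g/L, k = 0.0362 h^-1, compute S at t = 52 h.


S = S0 * exp(-k * t)
S = 75.0 * exp(-0.0362 * 52)
S = 11.4168 g/L

11.4168 g/L


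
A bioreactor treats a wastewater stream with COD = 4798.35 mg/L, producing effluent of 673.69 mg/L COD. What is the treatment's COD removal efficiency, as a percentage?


eta = (COD_in - COD_out) / COD_in * 100
= (4798.35 - 673.69) / 4798.35 * 100
= 85.9600%

85.9600%


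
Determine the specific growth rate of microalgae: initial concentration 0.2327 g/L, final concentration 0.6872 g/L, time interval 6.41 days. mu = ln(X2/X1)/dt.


mu = ln(X2/X1) / dt
= ln(0.6872/0.2327) / 6.41
= 0.1689 per day

0.1689 per day


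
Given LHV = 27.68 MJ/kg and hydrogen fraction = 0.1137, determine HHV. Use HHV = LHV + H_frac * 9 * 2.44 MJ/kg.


HHV = LHV + H_frac * 9 * 2.44
= 27.68 + 0.1137 * 9 * 2.44
= 30.1769 MJ/kg

30.1769 MJ/kg


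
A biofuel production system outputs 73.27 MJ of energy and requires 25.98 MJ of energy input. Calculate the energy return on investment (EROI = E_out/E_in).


EROI = E_out / E_in
= 73.27 / 25.98
= 2.8202

2.8202


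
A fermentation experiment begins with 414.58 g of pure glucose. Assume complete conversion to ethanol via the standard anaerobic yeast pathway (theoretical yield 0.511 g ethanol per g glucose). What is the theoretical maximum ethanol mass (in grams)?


Theoretical ethanol yield: m_EtOH = 0.511 * m_glucose
m_EtOH = 0.511 * 414.58 = 211.8504 g

211.8504 g


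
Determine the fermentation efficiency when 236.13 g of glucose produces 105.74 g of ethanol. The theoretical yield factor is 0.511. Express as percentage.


Fermentation efficiency = (actual / (0.511 * glucose)) * 100
= (105.74 / (0.511 * 236.13)) * 100
= 87.6329%

87.6329%


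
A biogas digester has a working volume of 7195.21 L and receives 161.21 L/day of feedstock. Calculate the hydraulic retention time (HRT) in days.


HRT = V / Q
= 7195.21 / 161.21
= 44.6325 days

44.6325 days


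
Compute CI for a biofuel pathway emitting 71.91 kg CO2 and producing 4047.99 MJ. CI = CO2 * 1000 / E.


CI = CO2 * 1000 / E
= 71.91 * 1000 / 4047.99
= 17.7644 g CO2/MJ

17.7644 g CO2/MJ


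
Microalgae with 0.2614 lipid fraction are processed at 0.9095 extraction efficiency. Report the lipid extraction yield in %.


Y = lipid_content * extraction_eff * 100
= 0.2614 * 0.9095 * 100
= 23.7743%

23.7743%


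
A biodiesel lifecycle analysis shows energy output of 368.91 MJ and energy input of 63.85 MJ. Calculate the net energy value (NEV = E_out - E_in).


NEV = E_out - E_in
= 368.91 - 63.85
= 305.0600 MJ

305.0600 MJ


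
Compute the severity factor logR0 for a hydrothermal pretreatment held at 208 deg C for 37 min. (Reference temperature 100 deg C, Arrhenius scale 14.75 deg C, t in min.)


logR0 = log10(t * exp((T - 100) / 14.75))
= log10(37 * exp((208 - 100) / 14.75))
= 4.7481

4.7481


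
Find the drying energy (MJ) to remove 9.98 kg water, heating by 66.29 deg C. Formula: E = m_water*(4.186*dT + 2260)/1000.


E = m_water * (4.186 * dT + 2260) / 1000
= 9.98 * (4.186 * 66.29 + 2260) / 1000
= 25.3241 MJ

25.3241 MJ


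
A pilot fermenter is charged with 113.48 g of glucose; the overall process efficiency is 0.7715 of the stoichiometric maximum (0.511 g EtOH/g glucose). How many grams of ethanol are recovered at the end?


Actual ethanol: m = 0.511 * 113.48 * 0.7715
m = 44.7380 g

44.7380 g


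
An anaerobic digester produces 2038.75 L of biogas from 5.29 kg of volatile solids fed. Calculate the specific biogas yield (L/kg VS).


Y = V / VS
= 2038.75 / 5.29
= 385.3970 L/kg VS

385.3970 L/kg VS


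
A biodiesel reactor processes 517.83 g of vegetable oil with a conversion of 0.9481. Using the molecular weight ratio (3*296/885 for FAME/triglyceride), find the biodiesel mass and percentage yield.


m_FAME = oil * conv * (3 * 296 / 885) = oil * conv * (888/885)
= 517.83 * 0.9481 * 888 / 885
= 492.6189 g
Y = m_FAME / oil * 100 = conv * (888/885) * 100
= 0.9481 * 888 / 885 * 100
= 95.13%

492.6189 g FAME; Y = 95.13%


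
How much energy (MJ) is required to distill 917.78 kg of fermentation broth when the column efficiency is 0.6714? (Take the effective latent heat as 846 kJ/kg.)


E = m * 846 / (eta * 1000)
= 917.78 * 846 / (0.6714 * 1000)
= 1156.4520 MJ

1156.4520 MJ


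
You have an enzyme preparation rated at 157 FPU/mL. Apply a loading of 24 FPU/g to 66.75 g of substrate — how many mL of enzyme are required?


V = dosage * m_sub / activity
V = 24 * 66.75 / 157
V = 10.2038 mL

10.2038 mL


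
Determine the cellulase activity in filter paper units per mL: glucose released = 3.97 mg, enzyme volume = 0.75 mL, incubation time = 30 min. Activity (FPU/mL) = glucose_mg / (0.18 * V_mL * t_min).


Activity = glucose_mg / (0.18 mg/umol * V_mL * t_min)
= 3.97 / (0.18 * 0.75 * 30)
= 0.9802 FPU/mL

0.9802 FPU/mL


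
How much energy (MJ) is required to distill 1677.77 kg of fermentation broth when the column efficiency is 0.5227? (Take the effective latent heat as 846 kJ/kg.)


E = m * 846 / (eta * 1000)
= 1677.77 * 846 / (0.5227 * 1000)
= 2715.5030 MJ

2715.5030 MJ


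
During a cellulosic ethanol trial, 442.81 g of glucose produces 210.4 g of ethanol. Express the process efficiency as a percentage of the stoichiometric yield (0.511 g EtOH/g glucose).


Fermentation efficiency = (actual / (0.511 * glucose)) * 100
= (210.4 / (0.511 * 442.81)) * 100
= 92.9838%

92.9838%


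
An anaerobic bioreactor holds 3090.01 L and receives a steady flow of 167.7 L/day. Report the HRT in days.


HRT = V / Q
= 3090.01 / 167.7
= 18.4258 days

18.4258 days


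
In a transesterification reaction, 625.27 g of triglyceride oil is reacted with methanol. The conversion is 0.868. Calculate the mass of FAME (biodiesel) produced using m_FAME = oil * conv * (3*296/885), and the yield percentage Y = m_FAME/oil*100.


m_FAME = oil * conv * (3 * 296 / 885) = oil * conv * (888/885)
= 625.27 * 0.868 * 888 / 885
= 544.5741 g
Y = m_FAME / oil * 100 = conv * (888/885) * 100
= 0.868 * 888 / 885 * 100
= 87.09%

544.5741 g FAME; Y = 87.09%


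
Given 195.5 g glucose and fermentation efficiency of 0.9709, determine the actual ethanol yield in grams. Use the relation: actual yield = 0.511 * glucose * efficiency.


Actual ethanol: m = 0.511 * 195.5 * 0.9709
m = 96.9934 g

96.9934 g


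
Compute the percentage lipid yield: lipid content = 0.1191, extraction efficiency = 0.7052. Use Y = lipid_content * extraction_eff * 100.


Y = lipid_content * extraction_eff * 100
= 0.1191 * 0.7052 * 100
= 8.3989%

8.3989%


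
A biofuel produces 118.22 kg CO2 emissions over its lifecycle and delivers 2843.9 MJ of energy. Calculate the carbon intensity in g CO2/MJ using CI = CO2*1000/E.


CI = CO2 * 1000 / E
= 118.22 * 1000 / 2843.9
= 41.5697 g CO2/MJ

41.5697 g CO2/MJ


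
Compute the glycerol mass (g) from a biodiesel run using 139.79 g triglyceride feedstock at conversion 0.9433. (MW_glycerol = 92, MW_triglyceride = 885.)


glycerol = oil * conv * (92/885)
= 139.79 * 0.9433 * 92 / 885
= 13.7079 g

13.7079 g


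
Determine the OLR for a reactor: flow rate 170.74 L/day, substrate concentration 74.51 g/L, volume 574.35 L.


OLR = Q * S / V
= 170.74 * 74.51 / 574.35
= 22.1500 g/L/day

22.1500 g/L/day


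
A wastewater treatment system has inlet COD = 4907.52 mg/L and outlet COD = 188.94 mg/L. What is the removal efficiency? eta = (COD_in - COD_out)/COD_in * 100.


eta = (COD_in - COD_out) / COD_in * 100
= (4907.52 - 188.94) / 4907.52 * 100
= 96.1500%

96.1500%


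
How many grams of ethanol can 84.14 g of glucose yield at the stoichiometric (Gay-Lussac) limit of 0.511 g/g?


Theoretical ethanol yield: m_EtOH = 0.511 * m_glucose
m_EtOH = 0.511 * 84.14 = 42.9955 g

42.9955 g


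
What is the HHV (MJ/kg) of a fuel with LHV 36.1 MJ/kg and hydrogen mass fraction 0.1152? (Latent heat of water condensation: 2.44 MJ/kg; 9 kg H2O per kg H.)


HHV = LHV + H_frac * 9 * 2.44
= 36.1 + 0.1152 * 9 * 2.44
= 38.6298 MJ/kg

38.6298 MJ/kg


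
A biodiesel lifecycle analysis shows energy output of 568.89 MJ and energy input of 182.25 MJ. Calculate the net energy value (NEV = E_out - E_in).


NEV = E_out - E_in
= 568.89 - 182.25
= 386.6400 MJ

386.6400 MJ


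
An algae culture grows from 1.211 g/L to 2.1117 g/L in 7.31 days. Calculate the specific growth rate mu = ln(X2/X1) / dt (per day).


mu = ln(X2/X1) / dt
= ln(2.1117/1.211) / 7.31
= 0.0761 per day

0.0761 per day


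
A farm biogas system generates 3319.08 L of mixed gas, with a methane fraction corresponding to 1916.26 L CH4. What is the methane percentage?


CH4% = V_CH4 / V_total * 100
= 1916.26 / 3319.08 * 100
= 57.7347%

57.7347%


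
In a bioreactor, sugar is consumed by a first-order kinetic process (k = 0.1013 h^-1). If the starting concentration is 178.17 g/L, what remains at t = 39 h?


S = S0 * exp(-k * t)
S = 178.17 * exp(-0.1013 * 39)
S = 3.4282 g/L

3.4282 g/L


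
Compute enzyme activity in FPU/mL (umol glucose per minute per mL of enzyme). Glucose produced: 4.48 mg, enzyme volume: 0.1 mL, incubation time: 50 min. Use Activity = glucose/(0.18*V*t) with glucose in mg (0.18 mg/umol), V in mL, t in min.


Activity = glucose_mg / (0.18 mg/umol * V_mL * t_min)
= 4.48 / (0.18 * 0.1 * 50)
= 4.9778 FPU/mL

4.9778 FPU/mL


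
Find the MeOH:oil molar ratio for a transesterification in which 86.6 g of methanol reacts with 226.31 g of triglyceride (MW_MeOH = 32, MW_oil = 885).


Molar ratio = n_MeOH / n_oil = (MeOH/32) / (oil/885) = (MeOH * 885) / (32 * oil)
= (86.6 * 885) / (32 * 226.31)
= 10.5830

10.5830


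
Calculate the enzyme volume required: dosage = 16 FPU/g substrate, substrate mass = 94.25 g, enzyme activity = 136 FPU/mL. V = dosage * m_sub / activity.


V = dosage * m_sub / activity
V = 16 * 94.25 / 136
V = 11.0882 mL

11.0882 mL


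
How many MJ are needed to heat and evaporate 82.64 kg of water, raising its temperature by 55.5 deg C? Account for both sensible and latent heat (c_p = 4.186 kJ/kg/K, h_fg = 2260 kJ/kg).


E = m_water * (4.186 * dT + 2260) / 1000
= 82.64 * (4.186 * 55.5 + 2260) / 1000
= 205.9656 MJ

205.9656 MJ


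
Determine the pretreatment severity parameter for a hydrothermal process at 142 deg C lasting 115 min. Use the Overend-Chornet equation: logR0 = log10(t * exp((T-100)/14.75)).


logR0 = log10(t * exp((T - 100) / 14.75))
= log10(115 * exp((142 - 100) / 14.75))
= 3.2973

3.2973


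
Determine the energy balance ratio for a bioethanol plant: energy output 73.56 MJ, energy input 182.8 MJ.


EROI = E_out / E_in
= 73.56 / 182.8
= 0.4024

0.4024


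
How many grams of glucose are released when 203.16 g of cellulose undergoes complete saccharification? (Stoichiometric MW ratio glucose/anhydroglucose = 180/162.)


glucose = cellulose * 180/162
= 203.16 * 180/162
= 225.7333 g

225.7333 g


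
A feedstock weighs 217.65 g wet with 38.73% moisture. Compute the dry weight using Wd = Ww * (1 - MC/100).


Wd = Ww * (1 - MC/100)
= 217.65 * (1 - 38.73/100)
= 133.3542 g

133.3542 g


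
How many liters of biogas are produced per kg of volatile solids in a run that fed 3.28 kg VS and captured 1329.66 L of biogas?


Y = V / VS
= 1329.66 / 3.28
= 405.3841 L/kg VS

405.3841 L/kg VS


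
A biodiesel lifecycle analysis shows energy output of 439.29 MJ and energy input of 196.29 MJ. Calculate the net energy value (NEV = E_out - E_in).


NEV = E_out - E_in
= 439.29 - 196.29
= 243.0000 MJ

243.0000 MJ


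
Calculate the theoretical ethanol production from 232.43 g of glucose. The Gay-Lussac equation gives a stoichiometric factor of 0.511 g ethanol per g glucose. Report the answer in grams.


Theoretical ethanol yield: m_EtOH = 0.511 * m_glucose
m_EtOH = 0.511 * 232.43 = 118.7717 g

118.7717 g


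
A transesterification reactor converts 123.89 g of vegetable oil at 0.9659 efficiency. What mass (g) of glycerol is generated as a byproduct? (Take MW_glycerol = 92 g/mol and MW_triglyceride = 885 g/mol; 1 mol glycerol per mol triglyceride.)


glycerol = oil * conv * (92/885)
= 123.89 * 0.9659 * 92 / 885
= 12.4398 g

12.4398 g


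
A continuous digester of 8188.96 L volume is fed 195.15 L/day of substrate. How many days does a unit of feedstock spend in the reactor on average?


HRT = V / Q
= 8188.96 / 195.15
= 41.9624 days

41.9624 days


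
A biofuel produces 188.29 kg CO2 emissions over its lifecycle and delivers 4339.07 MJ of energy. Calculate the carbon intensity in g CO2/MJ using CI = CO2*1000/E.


CI = CO2 * 1000 / E
= 188.29 * 1000 / 4339.07
= 43.3941 g CO2/MJ

43.3941 g CO2/MJ


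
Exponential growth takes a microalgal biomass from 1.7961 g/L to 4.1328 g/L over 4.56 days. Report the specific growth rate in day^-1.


mu = ln(X2/X1) / dt
= ln(4.1328/1.7961) / 4.56
= 0.1827 per day

0.1827 per day


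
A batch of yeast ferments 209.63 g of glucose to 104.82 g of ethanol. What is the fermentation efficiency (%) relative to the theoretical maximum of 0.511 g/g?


Fermentation efficiency = (actual / (0.511 * glucose)) * 100
= (104.82 / (0.511 * 209.63)) * 100
= 97.8520%

97.8520%


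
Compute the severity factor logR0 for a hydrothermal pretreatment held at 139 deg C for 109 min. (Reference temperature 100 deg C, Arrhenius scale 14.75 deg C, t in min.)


logR0 = log10(t * exp((T - 100) / 14.75))
= log10(109 * exp((139 - 100) / 14.75))
= 3.1857

3.1857


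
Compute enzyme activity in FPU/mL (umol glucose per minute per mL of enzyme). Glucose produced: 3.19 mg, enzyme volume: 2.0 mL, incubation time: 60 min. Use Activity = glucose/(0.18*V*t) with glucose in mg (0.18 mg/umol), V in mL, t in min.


Activity = glucose_mg / (0.18 mg/umol * V_mL * t_min)
= 3.19 / (0.18 * 2.0 * 60)
= 0.1477 FPU/mL

0.1477 FPU/mL


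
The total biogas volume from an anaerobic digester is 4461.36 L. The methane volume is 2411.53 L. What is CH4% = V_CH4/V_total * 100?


CH4% = V_CH4 / V_total * 100
= 2411.53 / 4461.36 * 100
= 54.0537%

54.0537%


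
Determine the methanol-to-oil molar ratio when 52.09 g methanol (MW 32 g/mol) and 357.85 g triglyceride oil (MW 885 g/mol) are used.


Molar ratio = n_MeOH / n_oil = (MeOH/32) / (oil/885) = (MeOH * 885) / (32 * oil)
= (52.09 * 885) / (32 * 357.85)
= 4.0257

4.0257


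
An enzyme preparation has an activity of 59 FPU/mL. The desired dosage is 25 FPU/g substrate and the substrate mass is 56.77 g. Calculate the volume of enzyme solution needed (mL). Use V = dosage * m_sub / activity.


V = dosage * m_sub / activity
V = 25 * 56.77 / 59
V = 24.0551 mL

24.0551 mL


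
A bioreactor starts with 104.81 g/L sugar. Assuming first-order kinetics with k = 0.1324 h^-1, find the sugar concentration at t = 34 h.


S = S0 * exp(-k * t)
S = 104.81 * exp(-0.1324 * 34)
S = 1.1625 g/L

1.1625 g/L


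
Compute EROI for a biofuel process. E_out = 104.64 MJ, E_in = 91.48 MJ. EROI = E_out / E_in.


EROI = E_out / E_in
= 104.64 / 91.48
= 1.1439

1.1439


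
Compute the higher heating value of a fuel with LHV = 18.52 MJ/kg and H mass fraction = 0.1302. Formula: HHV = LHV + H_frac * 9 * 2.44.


HHV = LHV + H_frac * 9 * 2.44
= 18.52 + 0.1302 * 9 * 2.44
= 21.3792 MJ/kg

21.3792 MJ/kg


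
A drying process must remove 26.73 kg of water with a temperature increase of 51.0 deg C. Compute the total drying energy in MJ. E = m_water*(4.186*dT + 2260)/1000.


E = m_water * (4.186 * dT + 2260) / 1000
= 26.73 * (4.186 * 51.0 + 2260) / 1000
= 66.1163 MJ

66.1163 MJ


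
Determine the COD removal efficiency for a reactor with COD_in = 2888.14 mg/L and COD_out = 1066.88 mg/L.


eta = (COD_in - COD_out) / COD_in * 100
= (2888.14 - 1066.88) / 2888.14 * 100
= 63.0600%

63.0600%


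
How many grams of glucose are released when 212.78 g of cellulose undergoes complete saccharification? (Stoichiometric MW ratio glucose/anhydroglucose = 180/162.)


glucose = cellulose * 180/162
= 212.78 * 180/162
= 236.4222 g

236.4222 g


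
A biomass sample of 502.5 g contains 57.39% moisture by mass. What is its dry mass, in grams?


Wd = Ww * (1 - MC/100)
= 502.5 * (1 - 57.39/100)
= 214.1153 g

214.1153 g


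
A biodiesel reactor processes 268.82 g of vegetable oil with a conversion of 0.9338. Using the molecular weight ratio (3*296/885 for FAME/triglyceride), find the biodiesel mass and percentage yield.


m_FAME = oil * conv * (3 * 296 / 885) = oil * conv * (888/885)
= 268.82 * 0.9338 * 888 / 885
= 251.8750 g
Y = m_FAME / oil * 100 = conv * (888/885) * 100
= 0.9338 * 888 / 885 * 100
= 93.70%

251.8750 g FAME; Y = 93.70%


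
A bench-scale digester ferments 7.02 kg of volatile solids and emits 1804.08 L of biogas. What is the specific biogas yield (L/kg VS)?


Y = V / VS
= 1804.08 / 7.02
= 256.9915 L/kg VS

256.9915 L/kg VS


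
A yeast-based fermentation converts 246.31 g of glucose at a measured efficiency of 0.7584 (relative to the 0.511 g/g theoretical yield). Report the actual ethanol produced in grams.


Actual ethanol: m = 0.511 * 246.31 * 0.7584
m = 95.4556 g

95.4556 g


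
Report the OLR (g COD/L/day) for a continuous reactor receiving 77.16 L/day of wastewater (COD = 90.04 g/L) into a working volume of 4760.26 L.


OLR = Q * S / V
= 77.16 * 90.04 / 4760.26
= 1.4595 g/L/day

1.4595 g/L/day


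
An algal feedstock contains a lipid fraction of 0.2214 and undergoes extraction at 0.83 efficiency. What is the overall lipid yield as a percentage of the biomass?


Y = lipid_content * extraction_eff * 100
= 0.2214 * 0.83 * 100
= 18.3762%

18.3762%


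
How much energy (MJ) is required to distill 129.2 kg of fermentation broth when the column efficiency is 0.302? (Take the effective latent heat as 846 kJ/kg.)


E = m * 846 / (eta * 1000)
= 129.2 * 846 / (0.302 * 1000)
= 361.9311 MJ

361.9311 MJ


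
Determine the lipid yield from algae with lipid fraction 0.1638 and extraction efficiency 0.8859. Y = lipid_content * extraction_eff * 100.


Y = lipid_content * extraction_eff * 100
= 0.1638 * 0.8859 * 100
= 14.5110%

14.5110%


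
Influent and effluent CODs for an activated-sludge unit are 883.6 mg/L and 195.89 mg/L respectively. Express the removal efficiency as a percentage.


eta = (COD_in - COD_out) / COD_in * 100
= (883.6 - 195.89) / 883.6 * 100
= 77.8305%

77.8305%


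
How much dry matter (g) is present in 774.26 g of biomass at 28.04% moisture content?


Wd = Ww * (1 - MC/100)
= 774.26 * (1 - 28.04/100)
= 557.1575 g

557.1575 g


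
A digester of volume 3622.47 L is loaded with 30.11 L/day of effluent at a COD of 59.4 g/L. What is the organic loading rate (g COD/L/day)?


OLR = Q * S / V
= 30.11 * 59.4 / 3622.47
= 0.4937 g/L/day

0.4937 g/L/day


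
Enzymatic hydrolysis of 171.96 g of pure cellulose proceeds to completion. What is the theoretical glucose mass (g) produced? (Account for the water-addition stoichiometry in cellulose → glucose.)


glucose = cellulose * 180/162
= 171.96 * 180/162
= 191.0667 g

191.0667 g


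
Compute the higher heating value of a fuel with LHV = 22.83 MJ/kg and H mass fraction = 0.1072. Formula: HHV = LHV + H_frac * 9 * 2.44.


HHV = LHV + H_frac * 9 * 2.44
= 22.83 + 0.1072 * 9 * 2.44
= 25.1841 MJ/kg

25.1841 MJ/kg


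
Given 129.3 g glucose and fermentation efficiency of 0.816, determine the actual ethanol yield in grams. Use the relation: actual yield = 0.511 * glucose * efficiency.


Actual ethanol: m = 0.511 * 129.3 * 0.816
m = 53.9150 g

53.9150 g


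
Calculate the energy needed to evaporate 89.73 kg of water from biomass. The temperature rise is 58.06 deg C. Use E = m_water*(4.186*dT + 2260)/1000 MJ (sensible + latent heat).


E = m_water * (4.186 * dT + 2260) / 1000
= 89.73 * (4.186 * 58.06 + 2260) / 1000
= 224.5977 MJ

224.5977 MJ


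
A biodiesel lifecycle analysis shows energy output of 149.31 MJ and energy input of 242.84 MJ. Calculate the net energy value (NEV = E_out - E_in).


NEV = E_out - E_in
= 149.31 - 242.84
= -93.5300 MJ

-93.5300 MJ


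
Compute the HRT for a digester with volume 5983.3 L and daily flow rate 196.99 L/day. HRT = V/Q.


HRT = V / Q
= 5983.3 / 196.99
= 30.3736 days

30.3736 days


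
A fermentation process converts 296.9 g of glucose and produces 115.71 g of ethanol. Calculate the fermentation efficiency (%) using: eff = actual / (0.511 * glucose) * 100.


Fermentation efficiency = (actual / (0.511 * glucose)) * 100
= (115.71 / (0.511 * 296.9)) * 100
= 76.2676%

76.2676%


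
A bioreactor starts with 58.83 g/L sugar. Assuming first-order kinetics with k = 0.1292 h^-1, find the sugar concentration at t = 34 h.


S = S0 * exp(-k * t)
S = 58.83 * exp(-0.1292 * 34)
S = 0.7275 g/L

0.7275 g/L


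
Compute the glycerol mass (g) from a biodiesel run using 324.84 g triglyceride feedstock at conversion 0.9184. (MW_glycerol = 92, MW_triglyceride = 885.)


glycerol = oil * conv * (92/885)
= 324.84 * 0.9184 * 92 / 885
= 31.0132 g

31.0132 g


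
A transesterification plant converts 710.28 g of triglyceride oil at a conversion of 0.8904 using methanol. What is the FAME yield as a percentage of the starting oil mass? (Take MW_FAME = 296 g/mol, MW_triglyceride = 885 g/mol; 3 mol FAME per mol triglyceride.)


m_FAME = oil * conv * (3 * 296 / 885) = oil * conv * (888/885)
= 710.28 * 0.8904 * 888 / 885
= 634.5772 g
Y = m_FAME / oil * 100 = conv * (888/885) * 100
= 0.8904 * 888 / 885 * 100
= 89.34%

89.34%


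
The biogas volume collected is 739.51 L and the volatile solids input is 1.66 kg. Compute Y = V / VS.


Y = V / VS
= 739.51 / 1.66
= 445.4880 L/kg VS

445.4880 L/kg VS


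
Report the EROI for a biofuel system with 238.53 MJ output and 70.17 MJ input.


EROI = E_out / E_in
= 238.53 / 70.17
= 3.3993

3.3993


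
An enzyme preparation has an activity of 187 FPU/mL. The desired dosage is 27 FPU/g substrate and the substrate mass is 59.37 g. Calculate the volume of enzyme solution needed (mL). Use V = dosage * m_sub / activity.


V = dosage * m_sub / activity
V = 27 * 59.37 / 187
V = 8.5721 mL

8.5721 mL


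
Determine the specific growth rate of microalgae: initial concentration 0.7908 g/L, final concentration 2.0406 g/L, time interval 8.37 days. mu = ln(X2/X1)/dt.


mu = ln(X2/X1) / dt
= ln(2.0406/0.7908) / 8.37
= 0.1133 per day

0.1133 per day


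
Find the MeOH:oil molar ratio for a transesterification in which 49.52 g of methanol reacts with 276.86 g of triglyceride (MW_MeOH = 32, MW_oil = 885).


Molar ratio = n_MeOH / n_oil = (MeOH/32) / (oil/885) = (MeOH * 885) / (32 * oil)
= (49.52 * 885) / (32 * 276.86)
= 4.9467

4.9467


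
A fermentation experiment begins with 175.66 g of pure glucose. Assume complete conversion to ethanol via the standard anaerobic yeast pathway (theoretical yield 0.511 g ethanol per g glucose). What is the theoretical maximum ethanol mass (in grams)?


Theoretical ethanol yield: m_EtOH = 0.511 * m_glucose
m_EtOH = 0.511 * 175.66 = 89.7623 g

89.7623 g


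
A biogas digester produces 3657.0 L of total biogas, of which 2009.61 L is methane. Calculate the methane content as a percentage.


CH4% = V_CH4 / V_total * 100
= 2009.61 / 3657.0 * 100
= 54.9524%

54.9524%


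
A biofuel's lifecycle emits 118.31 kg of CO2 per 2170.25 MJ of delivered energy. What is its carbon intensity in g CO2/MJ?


CI = CO2 * 1000 / E
= 118.31 * 1000 / 2170.25
= 54.5145 g CO2/MJ

54.5145 g CO2/MJ


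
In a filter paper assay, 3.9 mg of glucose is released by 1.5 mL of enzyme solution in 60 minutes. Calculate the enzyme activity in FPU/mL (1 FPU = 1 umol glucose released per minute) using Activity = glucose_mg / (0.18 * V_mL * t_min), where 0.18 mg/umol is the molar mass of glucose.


Activity = glucose_mg / (0.18 mg/umol * V_mL * t_min)
= 3.9 / (0.18 * 1.5 * 60)
= 0.2407 FPU/mL

0.2407 FPU/mL


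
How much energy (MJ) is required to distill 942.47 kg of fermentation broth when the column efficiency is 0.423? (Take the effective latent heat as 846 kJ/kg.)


E = m * 846 / (eta * 1000)
= 942.47 * 846 / (0.423 * 1000)
= 1884.9400 MJ

1884.9400 MJ


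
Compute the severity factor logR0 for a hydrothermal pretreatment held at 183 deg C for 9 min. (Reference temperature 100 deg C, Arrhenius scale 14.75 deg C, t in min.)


logR0 = log10(t * exp((T - 100) / 14.75))
= log10(9 * exp((183 - 100) / 14.75))
= 3.3981

3.3981


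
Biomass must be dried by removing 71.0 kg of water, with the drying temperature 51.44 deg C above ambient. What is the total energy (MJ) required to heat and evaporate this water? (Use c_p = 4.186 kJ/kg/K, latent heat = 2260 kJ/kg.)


E = m_water * (4.186 * dT + 2260) / 1000
= 71.0 * (4.186 * 51.44 + 2260) / 1000
= 175.7483 MJ

175.7483 MJ


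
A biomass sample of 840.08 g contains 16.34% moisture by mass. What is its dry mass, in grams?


Wd = Ww * (1 - MC/100)
= 840.08 * (1 - 16.34/100)
= 702.8109 g

702.8109 g


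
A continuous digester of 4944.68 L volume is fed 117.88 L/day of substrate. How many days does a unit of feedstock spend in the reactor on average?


HRT = V / Q
= 4944.68 / 117.88
= 41.9467 days

41.9467 days


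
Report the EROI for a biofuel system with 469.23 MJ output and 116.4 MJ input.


EROI = E_out / E_in
= 469.23 / 116.4
= 4.0312

4.0312


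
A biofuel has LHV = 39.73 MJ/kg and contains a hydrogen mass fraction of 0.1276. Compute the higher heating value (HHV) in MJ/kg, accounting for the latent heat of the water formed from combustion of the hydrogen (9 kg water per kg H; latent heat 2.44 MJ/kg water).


HHV = LHV + H_frac * 9 * 2.44
= 39.73 + 0.1276 * 9 * 2.44
= 42.5321 MJ/kg

42.5321 MJ/kg


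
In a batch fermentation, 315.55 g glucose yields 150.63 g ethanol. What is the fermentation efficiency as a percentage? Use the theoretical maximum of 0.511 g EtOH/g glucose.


Fermentation efficiency = (actual / (0.511 * glucose)) * 100
= (150.63 / (0.511 * 315.55)) * 100
= 93.4162%

93.4162%


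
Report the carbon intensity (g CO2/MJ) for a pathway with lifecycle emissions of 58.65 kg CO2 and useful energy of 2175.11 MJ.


CI = CO2 * 1000 / E
= 58.65 * 1000 / 2175.11
= 26.9642 g CO2/MJ

26.9642 g CO2/MJ


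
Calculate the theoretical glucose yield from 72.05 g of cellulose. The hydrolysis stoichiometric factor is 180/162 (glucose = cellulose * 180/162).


glucose = cellulose * 180/162
= 72.05 * 180/162
= 80.0556 g

80.0556 g


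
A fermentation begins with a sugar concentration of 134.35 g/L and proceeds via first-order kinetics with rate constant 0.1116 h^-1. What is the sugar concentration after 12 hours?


S = S0 * exp(-k * t)
S = 134.35 * exp(-0.1116 * 12)
S = 35.2071 g/L

35.2071 g/L


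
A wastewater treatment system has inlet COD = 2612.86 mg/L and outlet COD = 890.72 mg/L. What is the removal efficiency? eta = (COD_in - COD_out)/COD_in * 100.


eta = (COD_in - COD_out) / COD_in * 100
= (2612.86 - 890.72) / 2612.86 * 100
= 65.9102%

65.9102%


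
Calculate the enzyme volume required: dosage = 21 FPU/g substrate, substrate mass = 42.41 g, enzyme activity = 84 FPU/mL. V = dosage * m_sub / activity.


V = dosage * m_sub / activity
V = 21 * 42.41 / 84
V = 10.6025 mL

10.6025 mL


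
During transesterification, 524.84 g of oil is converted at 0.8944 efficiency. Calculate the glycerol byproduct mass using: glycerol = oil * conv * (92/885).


glycerol = oil * conv * (92/885)
= 524.84 * 0.8944 * 92 / 885
= 48.7981 g

48.7981 g


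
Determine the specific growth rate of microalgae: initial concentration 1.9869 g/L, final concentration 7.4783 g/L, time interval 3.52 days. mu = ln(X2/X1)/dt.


mu = ln(X2/X1) / dt
= ln(7.4783/1.9869) / 3.52
= 0.3765 per day

0.3765 per day


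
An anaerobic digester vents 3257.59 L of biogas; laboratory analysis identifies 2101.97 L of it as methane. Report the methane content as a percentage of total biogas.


CH4% = V_CH4 / V_total * 100
= 2101.97 / 3257.59 * 100
= 64.5253%

64.5253%


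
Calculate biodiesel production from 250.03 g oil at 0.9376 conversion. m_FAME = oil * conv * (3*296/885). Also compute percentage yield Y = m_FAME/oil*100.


m_FAME = oil * conv * (3 * 296 / 885) = oil * conv * (888/885)
= 250.03 * 0.9376 * 888 / 885
= 235.2228 g
Y = m_FAME / oil * 100 = conv * (888/885) * 100
= 0.9376 * 888 / 885 * 100
= 94.08%

235.2228 g FAME; Y = 94.08%


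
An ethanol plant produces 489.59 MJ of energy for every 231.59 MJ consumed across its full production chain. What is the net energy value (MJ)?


NEV = E_out - E_in
= 489.59 - 231.59
= 258.0000 MJ

258.0000 MJ


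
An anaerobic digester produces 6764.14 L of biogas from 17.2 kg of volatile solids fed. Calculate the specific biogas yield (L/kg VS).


Y = V / VS
= 6764.14 / 17.2
= 393.2640 L/kg VS

393.2640 L/kg VS


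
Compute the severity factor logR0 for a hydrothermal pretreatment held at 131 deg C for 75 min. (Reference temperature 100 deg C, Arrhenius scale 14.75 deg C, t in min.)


logR0 = log10(t * exp((T - 100) / 14.75))
= log10(75 * exp((131 - 100) / 14.75))
= 2.7878

2.7878


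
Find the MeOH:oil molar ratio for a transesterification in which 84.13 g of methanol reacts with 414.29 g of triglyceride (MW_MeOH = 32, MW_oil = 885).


Molar ratio = n_MeOH / n_oil = (MeOH/32) / (oil/885) = (MeOH * 885) / (32 * oil)
= (84.13 * 885) / (32 * 414.29)
= 5.6162

5.6162


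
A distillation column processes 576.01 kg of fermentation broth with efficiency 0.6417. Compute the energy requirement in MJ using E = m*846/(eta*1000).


E = m * 846 / (eta * 1000)
= 576.01 * 846 / (0.6417 * 1000)
= 759.3961 MJ

759.3961 MJ


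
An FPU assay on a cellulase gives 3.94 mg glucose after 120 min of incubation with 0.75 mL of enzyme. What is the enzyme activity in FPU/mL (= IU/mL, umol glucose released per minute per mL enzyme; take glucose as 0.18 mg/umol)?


Activity = glucose_mg / (0.18 mg/umol * V_mL * t_min)
= 3.94 / (0.18 * 0.75 * 120)
= 0.2432 FPU/mL

0.2432 FPU/mL


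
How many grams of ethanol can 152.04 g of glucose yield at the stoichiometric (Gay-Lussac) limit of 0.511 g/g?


Theoretical ethanol yield: m_EtOH = 0.511 * m_glucose
m_EtOH = 0.511 * 152.04 = 77.6924 g

77.6924 g


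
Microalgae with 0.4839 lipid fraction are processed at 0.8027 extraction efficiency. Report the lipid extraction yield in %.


Y = lipid_content * extraction_eff * 100
= 0.4839 * 0.8027 * 100
= 38.8427%

38.8427%


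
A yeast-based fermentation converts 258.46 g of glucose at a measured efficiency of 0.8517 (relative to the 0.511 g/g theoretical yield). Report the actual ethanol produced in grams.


Actual ethanol: m = 0.511 * 258.46 * 0.8517
m = 112.4866 g

112.4866 g


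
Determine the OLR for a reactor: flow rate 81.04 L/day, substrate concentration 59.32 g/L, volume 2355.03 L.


OLR = Q * S / V
= 81.04 * 59.32 / 2355.03
= 2.0413 g/L/day

2.0413 g/L/day


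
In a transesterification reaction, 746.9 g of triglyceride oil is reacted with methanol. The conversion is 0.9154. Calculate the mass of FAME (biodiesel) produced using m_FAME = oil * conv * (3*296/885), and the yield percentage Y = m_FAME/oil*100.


m_FAME = oil * conv * (3 * 296 / 885) = oil * conv * (888/885)
= 746.9 * 0.9154 * 888 / 885
= 686.0299 g
Y = m_FAME / oil * 100 = conv * (888/885) * 100
= 0.9154 * 888 / 885 * 100
= 91.85%

686.0299 g FAME; Y = 91.85%


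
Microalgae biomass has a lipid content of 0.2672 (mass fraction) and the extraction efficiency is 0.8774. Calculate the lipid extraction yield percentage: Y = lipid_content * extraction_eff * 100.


Y = lipid_content * extraction_eff * 100
= 0.2672 * 0.8774 * 100
= 23.4441%

23.4441%


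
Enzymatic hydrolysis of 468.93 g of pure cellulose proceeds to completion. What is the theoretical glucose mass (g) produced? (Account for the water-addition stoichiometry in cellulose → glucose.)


glucose = cellulose * 180/162
= 468.93 * 180/162
= 521.0333 g

521.0333 g


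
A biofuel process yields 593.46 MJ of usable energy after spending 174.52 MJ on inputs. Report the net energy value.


NEV = E_out - E_in
= 593.46 - 174.52
= 418.9400 MJ

418.9400 MJ


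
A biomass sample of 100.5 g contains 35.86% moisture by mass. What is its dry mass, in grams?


Wd = Ww * (1 - MC/100)
= 100.5 * (1 - 35.86/100)
= 64.4607 g

64.4607 g


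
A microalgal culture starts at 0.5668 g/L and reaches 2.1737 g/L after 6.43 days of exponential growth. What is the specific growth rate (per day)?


mu = ln(X2/X1) / dt
= ln(2.1737/0.5668) / 6.43
= 0.2090 per day

0.2090 per day


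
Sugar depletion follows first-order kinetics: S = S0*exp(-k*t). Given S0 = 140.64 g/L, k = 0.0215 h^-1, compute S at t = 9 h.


S = S0 * exp(-k * t)
S = 140.64 * exp(-0.0215 * 9)
S = 115.8972 g/L

115.8972 g/L


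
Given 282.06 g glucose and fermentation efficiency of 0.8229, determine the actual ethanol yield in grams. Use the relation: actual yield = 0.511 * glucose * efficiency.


Actual ethanol: m = 0.511 * 282.06 * 0.8229
m = 118.6068 g

118.6068 g


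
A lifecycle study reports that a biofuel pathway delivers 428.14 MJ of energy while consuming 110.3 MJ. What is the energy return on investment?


EROI = E_out / E_in
= 428.14 / 110.3
= 3.8816

3.8816


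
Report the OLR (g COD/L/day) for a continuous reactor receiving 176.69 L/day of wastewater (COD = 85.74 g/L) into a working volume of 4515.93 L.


OLR = Q * S / V
= 176.69 * 85.74 / 4515.93
= 3.3547 g/L/day

3.3547 g/L/day


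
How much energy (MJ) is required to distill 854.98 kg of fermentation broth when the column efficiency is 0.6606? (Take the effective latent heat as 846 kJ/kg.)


E = m * 846 / (eta * 1000)
= 854.98 * 846 / (0.6606 * 1000)
= 1094.9335 MJ

1094.9335 MJ


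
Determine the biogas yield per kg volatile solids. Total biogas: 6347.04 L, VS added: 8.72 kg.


Y = V / VS
= 6347.04 / 8.72
= 727.8716 L/kg VS

727.8716 L/kg VS


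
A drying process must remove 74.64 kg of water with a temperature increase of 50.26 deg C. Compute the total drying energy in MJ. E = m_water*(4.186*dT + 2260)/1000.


E = m_water * (4.186 * dT + 2260) / 1000
= 74.64 * (4.186 * 50.26 + 2260) / 1000
= 184.3898 MJ

184.3898 MJ


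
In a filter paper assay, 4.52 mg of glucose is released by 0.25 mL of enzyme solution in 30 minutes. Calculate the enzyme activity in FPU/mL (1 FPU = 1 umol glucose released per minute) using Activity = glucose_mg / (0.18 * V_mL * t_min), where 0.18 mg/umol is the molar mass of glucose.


Activity = glucose_mg / (0.18 mg/umol * V_mL * t_min)
= 4.52 / (0.18 * 0.25 * 30)
= 3.3481 FPU/mL

3.3481 FPU/mL


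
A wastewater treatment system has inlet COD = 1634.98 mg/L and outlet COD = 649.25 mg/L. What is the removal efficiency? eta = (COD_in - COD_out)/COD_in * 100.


eta = (COD_in - COD_out) / COD_in * 100
= (1634.98 - 649.25) / 1634.98 * 100
= 60.2900%

60.2900%


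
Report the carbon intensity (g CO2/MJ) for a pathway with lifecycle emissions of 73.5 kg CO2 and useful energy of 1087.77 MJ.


CI = CO2 * 1000 / E
= 73.5 * 1000 / 1087.77
= 67.5694 g CO2/MJ

67.5694 g CO2/MJ


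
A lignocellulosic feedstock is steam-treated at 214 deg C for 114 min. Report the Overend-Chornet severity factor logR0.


logR0 = log10(t * exp((T - 100) / 14.75))
= log10(114 * exp((214 - 100) / 14.75))
= 5.4135

5.4135


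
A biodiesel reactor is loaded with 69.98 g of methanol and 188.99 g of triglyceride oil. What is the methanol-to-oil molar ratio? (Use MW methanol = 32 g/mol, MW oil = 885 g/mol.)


Molar ratio = n_MeOH / n_oil = (MeOH/32) / (oil/885) = (MeOH * 885) / (32 * oil)
= (69.98 * 885) / (32 * 188.99)
= 10.2407

10.2407


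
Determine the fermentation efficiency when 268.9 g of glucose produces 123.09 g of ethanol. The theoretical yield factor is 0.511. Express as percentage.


Fermentation efficiency = (actual / (0.511 * glucose)) * 100
= (123.09 / (0.511 * 268.9)) * 100
= 89.5800%

89.5800%


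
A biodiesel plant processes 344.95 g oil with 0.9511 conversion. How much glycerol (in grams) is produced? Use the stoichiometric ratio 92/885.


glycerol = oil * conv * (92/885)
= 344.95 * 0.9511 * 92 / 885
= 34.1057 g

34.1057 g


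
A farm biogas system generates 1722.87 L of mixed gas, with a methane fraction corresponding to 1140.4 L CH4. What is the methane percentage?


CH4% = V_CH4 / V_total * 100
= 1140.4 / 1722.87 * 100
= 66.1919%

66.1919%


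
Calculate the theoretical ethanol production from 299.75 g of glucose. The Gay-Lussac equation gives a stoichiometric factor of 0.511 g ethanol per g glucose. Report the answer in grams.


Theoretical ethanol yield: m_EtOH = 0.511 * m_glucose
m_EtOH = 0.511 * 299.75 = 153.1722 g

153.1722 g


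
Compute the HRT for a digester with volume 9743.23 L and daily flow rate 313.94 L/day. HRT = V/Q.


HRT = V / Q
= 9743.23 / 313.94
= 31.0353 days

31.0353 days


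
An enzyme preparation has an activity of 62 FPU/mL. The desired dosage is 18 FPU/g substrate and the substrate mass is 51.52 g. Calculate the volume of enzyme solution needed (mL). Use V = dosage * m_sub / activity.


V = dosage * m_sub / activity
V = 18 * 51.52 / 62
V = 14.9574 mL

14.9574 mL


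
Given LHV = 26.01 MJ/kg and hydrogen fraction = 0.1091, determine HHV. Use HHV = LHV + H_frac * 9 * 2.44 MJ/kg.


HHV = LHV + H_frac * 9 * 2.44
= 26.01 + 0.1091 * 9 * 2.44
= 28.4058 MJ/kg

28.4058 MJ/kg


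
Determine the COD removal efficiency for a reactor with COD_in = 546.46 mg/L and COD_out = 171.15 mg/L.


eta = (COD_in - COD_out) / COD_in * 100
= (546.46 - 171.15) / 546.46 * 100
= 68.6802%

68.6802%


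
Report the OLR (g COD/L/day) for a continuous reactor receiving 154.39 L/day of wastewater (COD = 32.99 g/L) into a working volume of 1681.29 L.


OLR = Q * S / V
= 154.39 * 32.99 / 1681.29
= 3.0294 g/L/day

3.0294 g/L/day


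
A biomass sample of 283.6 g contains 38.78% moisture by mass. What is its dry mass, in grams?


Wd = Ww * (1 - MC/100)
= 283.6 * (1 - 38.78/100)
= 173.6199 g

173.6199 g


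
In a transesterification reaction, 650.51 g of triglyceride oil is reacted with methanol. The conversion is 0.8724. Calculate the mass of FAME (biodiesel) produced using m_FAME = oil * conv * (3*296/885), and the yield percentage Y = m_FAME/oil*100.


m_FAME = oil * conv * (3 * 296 / 885) = oil * conv * (888/885)
= 650.51 * 0.8724 * 888 / 885
= 569.4287 g
Y = m_FAME / oil * 100 = conv * (888/885) * 100
= 0.8724 * 888 / 885 * 100
= 87.54%

569.4287 g FAME; Y = 87.54%


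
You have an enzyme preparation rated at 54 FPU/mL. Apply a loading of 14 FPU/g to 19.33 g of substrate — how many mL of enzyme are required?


V = dosage * m_sub / activity
V = 14 * 19.33 / 54
V = 5.0115 mL

5.0115 mL


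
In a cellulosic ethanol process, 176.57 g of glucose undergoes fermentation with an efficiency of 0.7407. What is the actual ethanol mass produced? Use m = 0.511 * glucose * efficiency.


Actual ethanol: m = 0.511 * 176.57 * 0.7407
m = 66.8313 g

66.8313 g
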